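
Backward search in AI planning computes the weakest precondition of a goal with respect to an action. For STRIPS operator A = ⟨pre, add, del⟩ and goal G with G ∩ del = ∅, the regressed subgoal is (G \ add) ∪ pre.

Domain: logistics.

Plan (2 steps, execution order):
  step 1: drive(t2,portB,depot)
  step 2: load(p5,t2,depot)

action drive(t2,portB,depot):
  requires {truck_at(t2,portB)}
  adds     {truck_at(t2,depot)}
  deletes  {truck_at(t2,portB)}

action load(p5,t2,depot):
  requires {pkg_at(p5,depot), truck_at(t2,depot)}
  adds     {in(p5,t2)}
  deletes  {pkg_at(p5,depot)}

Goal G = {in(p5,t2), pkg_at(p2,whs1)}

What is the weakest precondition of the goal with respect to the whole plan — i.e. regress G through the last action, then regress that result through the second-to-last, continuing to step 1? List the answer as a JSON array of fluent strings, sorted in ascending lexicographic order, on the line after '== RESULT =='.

Regress step by step:
  through step 2 (load(p5,t2,depot)): drop {in(p5,t2)}, keep {pkg_at(p2,whs1)}, require {pkg_at(p5,depot), truck_at(t2,depot)}
    → {pkg_at(p2,whs1), pkg_at(p5,depot), truck_at(t2,depot)}
  through step 1 (drive(t2,portB,depot)): drop {truck_at(t2,depot)}, keep {pkg_at(p2,whs1), pkg_at(p5,depot)}, require {truck_at(t2,portB)}
    → {pkg_at(p2,whs1), pkg_at(p5,depot), truck_at(t2,portB)}

== RESULT ==
["pkg_at(p2,whs1)", "pkg_at(p5,depot)", "truck_at(t2,portB)"]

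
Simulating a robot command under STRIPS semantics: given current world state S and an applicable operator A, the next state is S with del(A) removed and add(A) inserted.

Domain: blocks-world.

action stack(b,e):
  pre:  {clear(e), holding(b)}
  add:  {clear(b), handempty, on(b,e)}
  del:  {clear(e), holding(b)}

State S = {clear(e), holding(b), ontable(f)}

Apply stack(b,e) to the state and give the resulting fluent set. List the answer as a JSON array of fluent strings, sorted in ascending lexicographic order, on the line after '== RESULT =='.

Progress:
  pre ⊆ S: {clear(e), holding(b)} ⊆ S  — applicable
  S \ del = {ontable(f)}
  ∪ add   = {clear(b), handempty, on(b,e), ontable(f)}

== RESULT ==
["clear(b)", "handempty", "on(b,e)", "ontable(f)"]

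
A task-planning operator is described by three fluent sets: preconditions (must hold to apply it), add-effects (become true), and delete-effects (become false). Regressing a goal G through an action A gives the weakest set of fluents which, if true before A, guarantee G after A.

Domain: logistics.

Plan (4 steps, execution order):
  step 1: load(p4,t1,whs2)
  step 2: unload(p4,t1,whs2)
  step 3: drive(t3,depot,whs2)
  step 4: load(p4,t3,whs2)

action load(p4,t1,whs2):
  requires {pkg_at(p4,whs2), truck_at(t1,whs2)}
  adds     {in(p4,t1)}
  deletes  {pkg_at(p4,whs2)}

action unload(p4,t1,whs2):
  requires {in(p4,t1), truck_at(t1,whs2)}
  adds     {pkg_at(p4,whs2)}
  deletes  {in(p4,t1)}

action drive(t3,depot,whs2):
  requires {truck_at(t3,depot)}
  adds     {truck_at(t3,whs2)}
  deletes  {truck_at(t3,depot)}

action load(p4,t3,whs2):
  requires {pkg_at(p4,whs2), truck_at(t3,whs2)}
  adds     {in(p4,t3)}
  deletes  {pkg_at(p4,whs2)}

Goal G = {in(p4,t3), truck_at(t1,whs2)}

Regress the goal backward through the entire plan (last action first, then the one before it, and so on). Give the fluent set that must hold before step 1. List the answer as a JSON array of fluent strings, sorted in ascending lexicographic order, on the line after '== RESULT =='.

Regress step by step:
  through step 4 (load(p4,t3,whs2)): drop {in(p4,t3)}, keep {truck_at(t1,whs2)}, require {pkg_at(p4,whs2), truck_at(t3,whs2)}
    → {pkg_at(p4,whs2), truck_at(t1,whs2), truck_at(t3,whs2)}
  through step 3 (drive(t3,depot,whs2)): drop {truck_at(t3,whs2)}, keep {pkg_at(p4,whs2), truck_at(t1,whs2)}, require {truck_at(t3,depot)}
    → {pkg_at(p4,whs2), truck_at(t1,whs2), truck_at(t3,depot)}
  through step 2 (unload(p4,t1,whs2)): drop {pkg_at(p4,whs2)}, keep {truck_at(t1,whs2), truck_at(t3,depot)}, require {in(p4,t1), truck_at(t1,whs2)}
    → {in(p4,t1), truck_at(t1,whs2), truck_at(t3,depot)}
  through step 1 (load(p4,t1,whs2)): drop {in(p4,t1)}, keep {truck_at(t1,whs2), truck_at(t3,depot)}, require {pkg_at(p4,whs2), truck_at(t1,whs2)}
    → {pkg_at(p4,whs2), truck_at(t1,whs2), truck_at(t3,depot)}

== RESULT ==
["pkg_at(p4,whs2)", "truck_at(t1,whs2)", "truck_at(t3,depot)"]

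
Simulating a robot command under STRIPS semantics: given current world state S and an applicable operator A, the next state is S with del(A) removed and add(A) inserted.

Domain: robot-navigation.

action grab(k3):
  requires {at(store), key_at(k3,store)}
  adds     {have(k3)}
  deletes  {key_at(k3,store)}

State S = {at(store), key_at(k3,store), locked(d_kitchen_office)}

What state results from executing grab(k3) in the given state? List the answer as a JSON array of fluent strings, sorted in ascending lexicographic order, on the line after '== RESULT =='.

Compute (S \ del) ∪ add:
  pre ⊆ S: {at(store), key_at(k3,store)} ⊆ S  — applicable
  S \ del = {at(store), locked(d_kitchen_office)}
  ∪ add   = {at(store), have(k3), locked(d_kitchen_office)}

== RESULT ==
["at(store)", "have(k3)", "locked(d_kitchen_office)"]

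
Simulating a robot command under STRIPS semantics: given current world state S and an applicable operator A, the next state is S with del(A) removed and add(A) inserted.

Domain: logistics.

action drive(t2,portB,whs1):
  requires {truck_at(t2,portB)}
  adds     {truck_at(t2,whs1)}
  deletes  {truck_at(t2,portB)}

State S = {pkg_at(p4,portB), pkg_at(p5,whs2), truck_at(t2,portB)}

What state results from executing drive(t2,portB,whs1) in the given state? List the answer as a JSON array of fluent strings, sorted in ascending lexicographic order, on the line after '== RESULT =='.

Compute (S \ del) ∪ add:
  pre ⊆ S: {truck_at(t2,portB)} ⊆ S  — applicable
  S \ del = {pkg_at(p4,portB), pkg_at(p5,whs2)}
  ∪ add   = {pkg_at(p4,portB), pkg_at(p5,whs2), truck_at(t2,whs1)}

== RESULT ==
["pkg_at(p4,portB)", "pkg_at(p5,whs2)", "truck_at(t2,whs1)"]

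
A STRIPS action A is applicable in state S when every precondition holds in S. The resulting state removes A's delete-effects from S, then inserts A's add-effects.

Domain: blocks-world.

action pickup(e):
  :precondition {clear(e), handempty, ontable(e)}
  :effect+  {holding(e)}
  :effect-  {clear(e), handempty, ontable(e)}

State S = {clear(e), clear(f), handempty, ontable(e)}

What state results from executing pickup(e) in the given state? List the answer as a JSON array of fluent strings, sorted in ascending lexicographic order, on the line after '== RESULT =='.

Progress:
  pre ⊆ S: {clear(e), handempty, ontable(e)} ⊆ S  — applicable
  S \ del = {clear(f)}
  ∪ add   = {clear(f), holding(e)}

== RESULT ==
["clear(f)", "holding(e)"]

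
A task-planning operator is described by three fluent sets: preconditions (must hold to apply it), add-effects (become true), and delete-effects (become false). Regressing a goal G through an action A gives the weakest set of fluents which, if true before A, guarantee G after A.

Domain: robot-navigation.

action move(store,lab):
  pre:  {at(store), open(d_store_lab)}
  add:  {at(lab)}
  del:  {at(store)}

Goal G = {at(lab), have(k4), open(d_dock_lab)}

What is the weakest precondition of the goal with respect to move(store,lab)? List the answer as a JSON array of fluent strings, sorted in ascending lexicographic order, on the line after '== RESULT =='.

Regress:
  G ∩ del = {}  (empty — regression defined)
  G \ add = {at(lab), have(k4), open(d_dock_lab)} \ {at(lab)} = {have(k4), open(d_dock_lab)}
  ∪ pre   = {have(k4), open(d_dock_lab)} ∪ {at(store), open(d_store_lab)}
          = {at(store), have(k4), open(d_dock_lab), open(d_store_lab)}

== RESULT ==
["at(store)", "have(k4)", "open(d_dock_lab)", "open(d_store_lab)"]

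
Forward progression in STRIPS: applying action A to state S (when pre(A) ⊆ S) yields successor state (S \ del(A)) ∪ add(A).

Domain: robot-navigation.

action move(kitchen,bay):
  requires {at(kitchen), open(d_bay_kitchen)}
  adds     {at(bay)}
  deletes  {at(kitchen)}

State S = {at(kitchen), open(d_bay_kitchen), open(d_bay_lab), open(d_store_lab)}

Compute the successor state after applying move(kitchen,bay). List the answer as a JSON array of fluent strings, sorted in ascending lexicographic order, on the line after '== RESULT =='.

Progress:
  pre ⊆ S: {at(kitchen), open(d_bay_kitchen)} ⊆ S  — applicable
  S \ del = {open(d_bay_kitchen), open(d_bay_lab), open(d_store_lab)}
  ∪ add   = {at(bay), open(d_bay_kitchen), open(d_bay_lab), open(d_store_lab)}

== RESULT ==
["at(bay)", "open(d_bay_kitchen)", "open(d_bay_lab)", "open(d_store_lab)"]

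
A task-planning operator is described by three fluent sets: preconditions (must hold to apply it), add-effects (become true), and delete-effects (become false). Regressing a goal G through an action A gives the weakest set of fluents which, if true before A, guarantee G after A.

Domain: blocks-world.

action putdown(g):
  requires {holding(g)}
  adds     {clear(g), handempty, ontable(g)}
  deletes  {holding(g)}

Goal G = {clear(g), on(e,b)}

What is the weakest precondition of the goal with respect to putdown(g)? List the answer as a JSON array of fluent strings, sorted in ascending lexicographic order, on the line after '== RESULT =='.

Compute (G \ add) ∪ pre:
  G ∩ del = {}  (empty — regression defined)
  G \ add = {clear(g), on(e,b)} \ {clear(g), handempty, ontable(g)} = {on(e,b)}
  ∪ pre   = {on(e,b)} ∪ {holding(g)}
          = {holding(g), on(e,b)}

== RESULT ==
["holding(g)", "on(e,b)"]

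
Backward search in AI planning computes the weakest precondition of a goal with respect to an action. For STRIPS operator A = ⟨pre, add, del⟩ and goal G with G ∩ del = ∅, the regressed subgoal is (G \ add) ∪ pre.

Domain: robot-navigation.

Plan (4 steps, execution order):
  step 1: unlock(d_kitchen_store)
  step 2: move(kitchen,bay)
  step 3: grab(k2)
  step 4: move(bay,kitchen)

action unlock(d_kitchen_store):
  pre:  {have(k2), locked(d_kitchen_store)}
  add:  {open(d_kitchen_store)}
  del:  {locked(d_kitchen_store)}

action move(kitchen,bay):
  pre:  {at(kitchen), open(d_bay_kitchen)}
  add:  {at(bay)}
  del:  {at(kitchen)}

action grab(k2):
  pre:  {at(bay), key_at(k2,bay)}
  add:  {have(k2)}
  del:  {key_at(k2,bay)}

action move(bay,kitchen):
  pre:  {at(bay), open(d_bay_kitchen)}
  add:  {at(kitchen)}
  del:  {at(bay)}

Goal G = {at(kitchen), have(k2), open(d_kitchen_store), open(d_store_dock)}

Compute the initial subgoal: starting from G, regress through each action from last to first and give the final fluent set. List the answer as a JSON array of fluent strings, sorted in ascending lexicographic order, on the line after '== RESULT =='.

Regress step by step:
  through step 4 (move(bay,kitchen)): drop {at(kitchen)}, keep {have(k2), open(d_kitchen_store), open(d_store_dock)}, require {at(bay), open(d_bay_kitchen)}
    → {at(bay), have(k2), open(d_bay_kitchen), open(d_kitchen_store), open(d_store_dock)}
  through step 3 (grab(k2)): drop {have(k2)}, keep {at(bay), open(d_bay_kitchen), open(d_kitchen_store), open(d_store_dock)}, require {at(bay), key_at(k2,bay)}
    → {at(bay), key_at(k2,bay), open(d_bay_kitchen), open(d_kitchen_store), open(d_store_dock)}
  through step 2 (move(kitchen,bay)): drop {at(bay)}, keep {key_at(k2,bay), open(d_bay_kitchen), open(d_kitchen_store), open(d_store_dock)}, require {at(kitchen), open(d_bay_kitchen)}
    → {at(kitchen), key_at(k2,bay), open(d_bay_kitchen), open(d_kitchen_store), open(d_store_dock)}
  through step 1 (unlock(d_kitchen_store)): drop {open(d_kitchen_store)}, keep {at(kitchen), key_at(k2,bay), open(d_bay_kitchen), open(d_store_dock)}, require {have(k2), locked(d_kitchen_store)}
    → {at(kitchen), have(k2), key_at(k2,bay), locked(d_kitchen_store), open(d_bay_kitchen), open(d_store_dock)}

== RESULT ==
["at(kitchen)", "have(k2)", "key_at(k2,bay)", "locked(d_kitchen_store)", "open(d_bay_kitchen)", "open(d_store_dock)"]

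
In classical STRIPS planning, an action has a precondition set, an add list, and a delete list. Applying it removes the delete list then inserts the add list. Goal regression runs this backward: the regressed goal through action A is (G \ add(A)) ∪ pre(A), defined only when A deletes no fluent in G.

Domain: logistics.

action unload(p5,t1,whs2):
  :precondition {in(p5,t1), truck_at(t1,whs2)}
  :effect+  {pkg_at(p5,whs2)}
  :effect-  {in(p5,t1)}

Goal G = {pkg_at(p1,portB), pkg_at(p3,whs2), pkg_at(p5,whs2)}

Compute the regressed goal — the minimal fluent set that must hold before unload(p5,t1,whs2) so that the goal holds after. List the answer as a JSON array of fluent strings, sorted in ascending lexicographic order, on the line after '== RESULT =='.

Regress:
  G ∩ del = {}  (empty — regression defined)
  G \ add = {pkg_at(p1,portB), pkg_at(p3,whs2), pkg_at(p5,whs2)} \ {pkg_at(p5,whs2)} = {pkg_at(p1,portB), pkg_at(p3,whs2)}
  ∪ pre   = {pkg_at(p1,portB), pkg_at(p3,whs2)} ∪ {in(p5,t1), truck_at(t1,whs2)}
          = {in(p5,t1), pkg_at(p1,portB), pkg_at(p3,whs2), truck_at(t1,whs2)}

== RESULT ==
["in(p5,t1)", "pkg_at(p1,portB)", "pkg_at(p3,whs2)", "truck_at(t1,whs2)"]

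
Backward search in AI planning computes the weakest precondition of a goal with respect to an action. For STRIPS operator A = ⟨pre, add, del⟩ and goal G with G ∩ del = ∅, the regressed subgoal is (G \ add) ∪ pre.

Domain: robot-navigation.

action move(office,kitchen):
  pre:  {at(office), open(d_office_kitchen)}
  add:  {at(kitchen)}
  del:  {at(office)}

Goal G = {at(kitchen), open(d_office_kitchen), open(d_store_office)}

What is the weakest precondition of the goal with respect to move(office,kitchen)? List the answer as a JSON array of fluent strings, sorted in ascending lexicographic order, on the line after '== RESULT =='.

Regress:
  G ∩ del = {}  (empty — regression defined)
  G \ add = {at(kitchen), open(d_office_kitchen), open(d_store_office)} \ {at(kitchen)} = {open(d_office_kitchen), open(d_store_office)}
  ∪ pre   = {open(d_office_kitchen), open(d_store_office)} ∪ {at(office), open(d_office_kitchen)}
          = {at(office), open(d_office_kitchen), open(d_store_office)}

== RESULT ==
["at(office)", "open(d_office_kitchen)", "open(d_store_office)"]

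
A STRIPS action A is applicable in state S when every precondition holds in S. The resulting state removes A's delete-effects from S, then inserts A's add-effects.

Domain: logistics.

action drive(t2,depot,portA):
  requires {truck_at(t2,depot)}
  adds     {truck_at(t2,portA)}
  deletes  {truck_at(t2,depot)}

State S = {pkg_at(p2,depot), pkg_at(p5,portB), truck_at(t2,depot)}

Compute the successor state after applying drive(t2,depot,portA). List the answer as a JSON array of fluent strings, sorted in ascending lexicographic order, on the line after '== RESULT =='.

Compute (S \ del) ∪ add:
  pre ⊆ S: {truck_at(t2,depot)} ⊆ S  — applicable
  S \ del = {pkg_at(p2,depot), pkg_at(p5,portB)}
  ∪ add   = {pkg_at(p2,depot), pkg_at(p5,portB), truck_at(t2,portA)}

== RESULT ==
["pkg_at(p2,depot)", "pkg_at(p5,portB)", "truck_at(t2,portA)"]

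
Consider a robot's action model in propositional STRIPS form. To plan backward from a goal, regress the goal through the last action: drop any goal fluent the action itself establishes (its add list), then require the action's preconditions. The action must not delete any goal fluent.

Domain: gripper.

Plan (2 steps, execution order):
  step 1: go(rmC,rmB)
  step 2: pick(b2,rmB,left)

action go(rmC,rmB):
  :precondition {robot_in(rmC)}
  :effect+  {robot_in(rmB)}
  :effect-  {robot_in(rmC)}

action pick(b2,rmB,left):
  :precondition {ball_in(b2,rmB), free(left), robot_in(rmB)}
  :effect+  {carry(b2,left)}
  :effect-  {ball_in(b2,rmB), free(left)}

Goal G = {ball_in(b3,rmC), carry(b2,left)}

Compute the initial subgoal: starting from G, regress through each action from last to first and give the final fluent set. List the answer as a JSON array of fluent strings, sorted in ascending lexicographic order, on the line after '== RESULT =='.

Regress step by step:
  through step 2 (pick(b2,rmB,left)): drop {carry(b2,left)}, keep {ball_in(b3,rmC)}, require {ball_in(b2,rmB), free(left), robot_in(rmB)}
    → {ball_in(b2,rmB), ball_in(b3,rmC), free(left), robot_in(rmB)}
  through step 1 (go(rmC,rmB)): drop {robot_in(rmB)}, keep {ball_in(b2,rmB), ball_in(b3,rmC), free(left)}, require {robot_in(rmC)}
    → {ball_in(b2,rmB), ball_in(b3,rmC), free(left), robot_in(rmC)}

== RESULT ==
["ball_in(b2,rmB)", "ball_in(b3,rmC)", "free(left)", "robot_in(rmC)"]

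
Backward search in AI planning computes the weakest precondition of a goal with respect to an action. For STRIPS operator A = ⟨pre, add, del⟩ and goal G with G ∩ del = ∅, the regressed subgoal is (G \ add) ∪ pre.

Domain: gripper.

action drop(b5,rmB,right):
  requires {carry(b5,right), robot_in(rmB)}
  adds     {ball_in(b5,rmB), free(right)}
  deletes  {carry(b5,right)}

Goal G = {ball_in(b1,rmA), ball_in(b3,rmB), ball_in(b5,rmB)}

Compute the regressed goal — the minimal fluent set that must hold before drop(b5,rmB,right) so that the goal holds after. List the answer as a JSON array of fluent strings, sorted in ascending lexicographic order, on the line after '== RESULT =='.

Compute (G \ add) ∪ pre:
  G ∩ del = {}  (empty — regression defined)
  G \ add = {ball_in(b1,rmA), ball_in(b3,rmB), ball_in(b5,rmB)} \ {ball_in(b5,rmB), free(right)} = {ball_in(b1,rmA), ball_in(b3,rmB)}
  ∪ pre   = {ball_in(b1,rmA), ball_in(b3,rmB)} ∪ {carry(b5,right), robot_in(rmB)}
          = {ball_in(b1,rmA), ball_in(b3,rmB), carry(b5,right), robot_in(rmB)}

== RESULT ==
["ball_in(b1,rmA)", "ball_in(b3,rmB)", "carry(b5,right)", "robot_in(rmB)"]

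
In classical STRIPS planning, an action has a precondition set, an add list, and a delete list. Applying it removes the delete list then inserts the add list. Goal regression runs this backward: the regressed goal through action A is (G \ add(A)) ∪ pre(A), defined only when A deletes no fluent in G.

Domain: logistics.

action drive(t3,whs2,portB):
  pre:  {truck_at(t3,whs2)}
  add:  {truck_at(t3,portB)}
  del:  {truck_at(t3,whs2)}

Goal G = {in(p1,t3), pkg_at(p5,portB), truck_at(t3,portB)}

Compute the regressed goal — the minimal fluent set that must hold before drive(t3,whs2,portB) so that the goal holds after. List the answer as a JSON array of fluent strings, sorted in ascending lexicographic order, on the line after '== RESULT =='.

Regress:
  G ∩ del = {}  (empty — regression defined)
  G \ add = {in(p1,t3), pkg_at(p5,portB), truck_at(t3,portB)} \ {truck_at(t3,portB)} = {in(p1,t3), pkg_at(p5,portB)}
  ∪ pre   = {in(p1,t3), pkg_at(p5,portB)} ∪ {truck_at(t3,whs2)}
          = {in(p1,t3), pkg_at(p5,portB), truck_at(t3,whs2)}

== RESULT ==
["in(p1,t3)", "pkg_at(p5,portB)", "truck_at(t3,whs2)"]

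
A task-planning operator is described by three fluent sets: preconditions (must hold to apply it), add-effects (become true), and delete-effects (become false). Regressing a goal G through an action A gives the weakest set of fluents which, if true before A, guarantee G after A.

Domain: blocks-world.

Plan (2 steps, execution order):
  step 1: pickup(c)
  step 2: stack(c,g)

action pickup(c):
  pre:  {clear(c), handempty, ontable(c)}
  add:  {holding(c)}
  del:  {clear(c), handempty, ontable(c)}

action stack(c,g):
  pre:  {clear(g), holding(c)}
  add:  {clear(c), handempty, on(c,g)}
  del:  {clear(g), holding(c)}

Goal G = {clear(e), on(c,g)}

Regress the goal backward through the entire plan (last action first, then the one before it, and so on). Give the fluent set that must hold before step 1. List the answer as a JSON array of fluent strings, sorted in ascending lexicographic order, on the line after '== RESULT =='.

Work backward from the goal:
  through step 2 (stack(c,g)): drop {on(c,g)}, keep {clear(e)}, require {clear(g), holding(c)}
    → {clear(e), clear(g), holding(c)}
  through step 1 (pickup(c)): drop {holding(c)}, keep {clear(e), clear(g)}, require {clear(c), handempty, ontable(c)}
    → {clear(c), clear(e), clear(g), handempty, ontable(c)}

== RESULT ==
["clear(c)", "clear(e)", "clear(g)", "handempty", "ontable(c)"]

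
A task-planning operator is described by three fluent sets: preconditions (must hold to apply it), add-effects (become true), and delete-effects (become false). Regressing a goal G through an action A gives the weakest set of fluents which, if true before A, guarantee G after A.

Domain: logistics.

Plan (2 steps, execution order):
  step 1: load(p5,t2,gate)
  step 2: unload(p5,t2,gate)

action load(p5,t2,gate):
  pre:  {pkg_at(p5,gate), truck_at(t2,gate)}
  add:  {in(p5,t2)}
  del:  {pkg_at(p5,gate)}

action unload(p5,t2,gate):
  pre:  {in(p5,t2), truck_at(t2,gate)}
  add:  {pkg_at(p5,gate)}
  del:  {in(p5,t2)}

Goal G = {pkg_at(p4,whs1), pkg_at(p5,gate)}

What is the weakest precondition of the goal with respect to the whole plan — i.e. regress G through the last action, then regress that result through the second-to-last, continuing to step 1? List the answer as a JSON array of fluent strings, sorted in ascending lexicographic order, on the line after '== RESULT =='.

Regress step by step:
  through step 2 (unload(p5,t2,gate)): drop {pkg_at(p5,gate)}, keep {pkg_at(p4,whs1)}, require {in(p5,t2), truck_at(t2,gate)}
    → {in(p5,t2), pkg_at(p4,whs1), truck_at(t2,gate)}
  through step 1 (load(p5,t2,gate)): drop {in(p5,t2)}, keep {pkg_at(p4,whs1), truck_at(t2,gate)}, require {pkg_at(p5,gate), truck_at(t2,gate)}
    → {pkg_at(p4,whs1), pkg_at(p5,gate), truck_at(t2,gate)}

== RESULT ==
["pkg_at(p4,whs1)", "pkg_at(p5,gate)", "truck_at(t2,gate)"]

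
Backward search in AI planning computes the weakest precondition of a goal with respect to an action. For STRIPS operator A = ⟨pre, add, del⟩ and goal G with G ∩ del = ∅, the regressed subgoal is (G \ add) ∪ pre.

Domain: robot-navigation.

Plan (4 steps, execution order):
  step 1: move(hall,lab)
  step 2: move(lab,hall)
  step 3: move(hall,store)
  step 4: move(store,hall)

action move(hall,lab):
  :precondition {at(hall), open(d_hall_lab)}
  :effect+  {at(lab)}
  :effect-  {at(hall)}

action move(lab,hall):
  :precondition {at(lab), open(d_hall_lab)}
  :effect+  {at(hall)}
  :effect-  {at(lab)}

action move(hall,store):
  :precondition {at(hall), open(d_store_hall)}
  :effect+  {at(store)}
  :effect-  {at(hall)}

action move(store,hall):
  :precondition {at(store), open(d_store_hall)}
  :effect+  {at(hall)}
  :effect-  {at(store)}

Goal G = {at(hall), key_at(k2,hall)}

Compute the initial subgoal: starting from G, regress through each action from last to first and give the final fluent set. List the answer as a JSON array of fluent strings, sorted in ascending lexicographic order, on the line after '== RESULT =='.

Work backward from the goal:
  through step 4 (move(store,hall)): drop {at(hall)}, keep {key_at(k2,hall)}, require {at(store), open(d_store_hall)}
    → {at(store), key_at(k2,hall), open(d_store_hall)}
  through step 3 (move(hall,store)): drop {at(store)}, keep {key_at(k2,hall), open(d_store_hall)}, require {at(hall), open(d_store_hall)}
    → {at(hall), key_at(k2,hall), open(d_store_hall)}
  through step 2 (move(lab,hall)): drop {at(hall)}, keep {key_at(k2,hall), open(d_store_hall)}, require {at(lab), open(d_hall_lab)}
    → {at(lab), key_at(k2,hall), open(d_hall_lab), open(d_store_hall)}
  through step 1 (move(hall,lab)): drop {at(lab)}, keep {key_at(k2,hall), open(d_hall_lab), open(d_store_hall)}, require {at(hall), open(d_hall_lab)}
    → {at(hall), key_at(k2,hall), open(d_hall_lab), open(d_store_hall)}

== RESULT ==
["at(hall)", "key_at(k2,hall)", "open(d_hall_lab)", "open(d_store_hall)"]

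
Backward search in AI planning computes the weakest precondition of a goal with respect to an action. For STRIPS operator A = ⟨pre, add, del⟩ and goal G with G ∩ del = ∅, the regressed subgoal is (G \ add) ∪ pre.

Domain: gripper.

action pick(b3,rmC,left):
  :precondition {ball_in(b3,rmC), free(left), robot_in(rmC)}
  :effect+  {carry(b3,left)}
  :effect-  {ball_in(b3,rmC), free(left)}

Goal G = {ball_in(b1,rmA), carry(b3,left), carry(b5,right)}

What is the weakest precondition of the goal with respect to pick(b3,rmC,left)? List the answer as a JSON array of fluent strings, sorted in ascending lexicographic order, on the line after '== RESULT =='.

Compute (G \ add) ∪ pre:
  G ∩ del = {}  (empty — regression defined)
  G \ add = {ball_in(b1,rmA), carry(b3,left), carry(b5,right)} \ {carry(b3,left)} = {ball_in(b1,rmA), carry(b5,right)}
  ∪ pre   = {ball_in(b1,rmA), carry(b5,right)} ∪ {ball_in(b3,rmC), free(left), robot_in(rmC)}
          = {ball_in(b1,rmA), ball_in(b3,rmC), carry(b5,right), free(left), robot_in(rmC)}

== RESULT ==
["ball_in(b1,rmA)", "ball_in(b3,rmC)", "carry(b5,right)", "free(left)", "robot_in(rmC)"]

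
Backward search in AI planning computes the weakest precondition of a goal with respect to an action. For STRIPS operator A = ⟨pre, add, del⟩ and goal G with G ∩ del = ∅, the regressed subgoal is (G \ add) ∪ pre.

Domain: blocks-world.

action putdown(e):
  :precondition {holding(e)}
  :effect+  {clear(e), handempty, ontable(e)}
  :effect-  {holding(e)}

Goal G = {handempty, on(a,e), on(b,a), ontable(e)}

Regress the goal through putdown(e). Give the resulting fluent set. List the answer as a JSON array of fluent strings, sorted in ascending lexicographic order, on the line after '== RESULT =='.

Regress:
  G ∩ del = {}  (empty — regression defined)
  G \ add = {handempty, on(a,e), on(b,a), ontable(e)} \ {clear(e), handempty, ontable(e)} = {on(a,e), on(b,a)}
  ∪ pre   = {on(a,e), on(b,a)} ∪ {holding(e)}
          = {holding(e), on(a,e), on(b,a)}

== RESULT ==
["holding(e)", "on(a,e)", "on(b,a)"]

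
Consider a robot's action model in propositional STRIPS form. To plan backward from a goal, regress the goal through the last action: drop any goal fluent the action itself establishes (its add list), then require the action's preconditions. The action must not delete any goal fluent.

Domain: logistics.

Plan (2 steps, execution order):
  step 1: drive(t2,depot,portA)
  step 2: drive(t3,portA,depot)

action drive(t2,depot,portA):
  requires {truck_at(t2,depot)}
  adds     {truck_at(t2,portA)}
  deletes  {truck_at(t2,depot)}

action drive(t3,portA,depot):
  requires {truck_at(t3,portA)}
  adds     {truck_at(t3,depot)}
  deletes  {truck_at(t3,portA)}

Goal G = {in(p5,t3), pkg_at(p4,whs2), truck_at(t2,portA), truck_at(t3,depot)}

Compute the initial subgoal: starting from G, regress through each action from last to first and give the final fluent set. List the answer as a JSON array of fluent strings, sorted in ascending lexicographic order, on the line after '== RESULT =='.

Regress step by step:
  through step 2 (drive(t3,portA,depot)): drop {truck_at(t3,depot)}, keep {in(p5,t3), pkg_at(p4,whs2), truck_at(t2,portA)}, require {truck_at(t3,portA)}
    → {in(p5,t3), pkg_at(p4,whs2), truck_at(t2,portA), truck_at(t3,portA)}
  through step 1 (drive(t2,depot,portA)): drop {truck_at(t2,portA)}, keep {in(p5,t3), pkg_at(p4,whs2), truck_at(t3,portA)}, require {truck_at(t2,depot)}
    → {in(p5,t3), pkg_at(p4,whs2), truck_at(t2,depot), truck_at(t3,portA)}

== RESULT ==
["in(p5,t3)", "pkg_at(p4,whs2)", "truck_at(t2,depot)", "truck_at(t3,portA)"]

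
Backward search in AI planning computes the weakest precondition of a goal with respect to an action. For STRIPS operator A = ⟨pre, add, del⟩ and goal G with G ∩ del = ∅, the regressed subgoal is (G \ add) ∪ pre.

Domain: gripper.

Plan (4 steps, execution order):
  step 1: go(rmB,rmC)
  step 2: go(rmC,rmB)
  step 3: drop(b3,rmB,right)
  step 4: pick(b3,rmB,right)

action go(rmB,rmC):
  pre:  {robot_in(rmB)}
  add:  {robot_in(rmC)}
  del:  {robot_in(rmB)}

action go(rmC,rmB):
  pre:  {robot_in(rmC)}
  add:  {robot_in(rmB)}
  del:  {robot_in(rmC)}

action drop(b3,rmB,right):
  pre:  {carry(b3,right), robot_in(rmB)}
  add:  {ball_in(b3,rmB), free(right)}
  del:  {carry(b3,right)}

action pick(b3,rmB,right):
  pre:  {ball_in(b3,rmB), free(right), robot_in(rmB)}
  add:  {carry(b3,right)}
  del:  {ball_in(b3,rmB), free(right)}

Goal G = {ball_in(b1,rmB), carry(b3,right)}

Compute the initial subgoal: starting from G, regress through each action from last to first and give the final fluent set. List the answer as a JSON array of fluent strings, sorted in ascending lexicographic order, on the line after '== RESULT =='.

Regress step by step:
  through step 4 (pick(b3,rmB,right)): drop {carry(b3,right)}, keep {ball_in(b1,rmB)}, require {ball_in(b3,rmB), free(right), robot_in(rmB)}
    → {ball_in(b1,rmB), ball_in(b3,rmB), free(right), robot_in(rmB)}
  through step 3 (drop(b3,rmB,right)): drop {ball_in(b3,rmB), free(right)}, keep {ball_in(b1,rmB), robot_in(rmB)}, require {carry(b3,right), robot_in(rmB)}
    → {ball_in(b1,rmB), carry(b3,right), robot_in(rmB)}
  through step 2 (go(rmC,rmB)): drop {robot_in(rmB)}, keep {ball_in(b1,rmB), carry(b3,right)}, require {robot_in(rmC)}
    → {ball_in(b1,rmB), carry(b3,right), robot_in(rmC)}
  through step 1 (go(rmB,rmC)): drop {robot_in(rmC)}, keep {ball_in(b1,rmB), carry(b3,right)}, require {robot_in(rmB)}
    → {ball_in(b1,rmB), carry(b3,right), robot_in(rmB)}

== RESULT ==
["ball_in(b1,rmB)", "carry(b3,right)", "robot_in(rmB)"]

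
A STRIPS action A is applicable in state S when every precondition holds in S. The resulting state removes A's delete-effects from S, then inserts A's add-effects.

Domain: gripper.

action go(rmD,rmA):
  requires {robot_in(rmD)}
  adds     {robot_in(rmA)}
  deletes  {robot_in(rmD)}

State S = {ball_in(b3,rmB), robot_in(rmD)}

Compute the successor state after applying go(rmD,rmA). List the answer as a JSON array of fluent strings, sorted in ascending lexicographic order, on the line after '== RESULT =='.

Compute (S \ del) ∪ add:
  pre ⊆ S: {robot_in(rmD)} ⊆ S  — applicable
  S \ del = {ball_in(b3,rmB)}
  ∪ add   = {ball_in(b3,rmB), robot_in(rmA)}

== RESULT ==
["ball_in(b3,rmB)", "robot_in(rmA)"]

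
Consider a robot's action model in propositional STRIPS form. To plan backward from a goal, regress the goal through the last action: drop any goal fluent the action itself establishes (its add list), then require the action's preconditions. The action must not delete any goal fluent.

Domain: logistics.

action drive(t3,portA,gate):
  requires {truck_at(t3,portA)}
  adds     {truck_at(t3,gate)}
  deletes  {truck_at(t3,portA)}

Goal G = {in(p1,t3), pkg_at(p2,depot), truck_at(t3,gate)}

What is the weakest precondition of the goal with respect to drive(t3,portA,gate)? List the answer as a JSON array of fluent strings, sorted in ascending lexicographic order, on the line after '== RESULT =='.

Compute (G \ add) ∪ pre:
  G ∩ del = {}  (empty — regression defined)
  G \ add = {in(p1,t3), pkg_at(p2,depot), truck_at(t3,gate)} \ {truck_at(t3,gate)} = {in(p1,t3), pkg_at(p2,depot)}
  ∪ pre   = {in(p1,t3), pkg_at(p2,depot)} ∪ {truck_at(t3,portA)}
          = {in(p1,t3), pkg_at(p2,depot), truck_at(t3,portA)}

== RESULT ==
["in(p1,t3)", "pkg_at(p2,depot)", "truck_at(t3,portA)"]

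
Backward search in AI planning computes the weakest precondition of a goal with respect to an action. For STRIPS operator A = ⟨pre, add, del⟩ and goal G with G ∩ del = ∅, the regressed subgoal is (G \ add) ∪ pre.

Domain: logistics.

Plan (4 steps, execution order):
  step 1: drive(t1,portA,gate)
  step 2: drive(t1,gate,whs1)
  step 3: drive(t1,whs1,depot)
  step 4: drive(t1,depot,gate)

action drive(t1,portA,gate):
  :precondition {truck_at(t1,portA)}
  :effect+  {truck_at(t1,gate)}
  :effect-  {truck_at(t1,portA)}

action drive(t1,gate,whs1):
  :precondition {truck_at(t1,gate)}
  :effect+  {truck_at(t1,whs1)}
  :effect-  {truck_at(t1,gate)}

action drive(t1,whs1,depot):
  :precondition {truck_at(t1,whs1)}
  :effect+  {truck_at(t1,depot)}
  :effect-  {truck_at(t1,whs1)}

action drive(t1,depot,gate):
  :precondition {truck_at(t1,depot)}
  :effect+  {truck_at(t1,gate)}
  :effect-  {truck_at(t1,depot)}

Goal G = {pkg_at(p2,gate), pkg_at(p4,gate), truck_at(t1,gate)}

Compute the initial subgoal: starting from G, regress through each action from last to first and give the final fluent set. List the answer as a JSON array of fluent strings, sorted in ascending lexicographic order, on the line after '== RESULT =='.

Work backward from the goal:
  through step 4 (drive(t1,depot,gate)): drop {truck_at(t1,gate)}, keep {pkg_at(p2,gate), pkg_at(p4,gate)}, require {truck_at(t1,depot)}
    → {pkg_at(p2,gate), pkg_at(p4,gate), truck_at(t1,depot)}
  through step 3 (drive(t1,whs1,depot)): drop {truck_at(t1,depot)}, keep {pkg_at(p2,gate), pkg_at(p4,gate)}, require {truck_at(t1,whs1)}
    → {pkg_at(p2,gate), pkg_at(p4,gate), truck_at(t1,whs1)}
  through step 2 (drive(t1,gate,whs1)): drop {truck_at(t1,whs1)}, keep {pkg_at(p2,gate), pkg_at(p4,gate)}, require {truck_at(t1,gate)}
    → {pkg_at(p2,gate), pkg_at(p4,gate), truck_at(t1,gate)}
  through step 1 (drive(t1,portA,gate)): drop {truck_at(t1,gate)}, keep {pkg_at(p2,gate), pkg_at(p4,gate)}, require {truck_at(t1,portA)}
    → {pkg_at(p2,gate), pkg_at(p4,gate), truck_at(t1,portA)}

== RESULT ==
["pkg_at(p2,gate)", "pkg_at(p4,gate)", "truck_at(t1,portA)"]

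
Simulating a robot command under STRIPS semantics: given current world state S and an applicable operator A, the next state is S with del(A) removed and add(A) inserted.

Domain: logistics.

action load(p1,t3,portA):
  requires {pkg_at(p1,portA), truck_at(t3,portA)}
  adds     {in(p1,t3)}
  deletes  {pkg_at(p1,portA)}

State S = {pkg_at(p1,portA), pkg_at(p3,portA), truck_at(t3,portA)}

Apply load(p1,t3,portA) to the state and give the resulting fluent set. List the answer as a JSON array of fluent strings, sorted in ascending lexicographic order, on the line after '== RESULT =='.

Progress:
  pre ⊆ S: {pkg_at(p1,portA), truck_at(t3,portA)} ⊆ S  — applicable
  S \ del = {pkg_at(p3,portA), truck_at(t3,portA)}
  ∪ add   = {in(p1,t3), pkg_at(p3,portA), truck_at(t3,portA)}

== RESULT ==
["in(p1,t3)", "pkg_at(p3,portA)", "truck_at(t3,portA)"]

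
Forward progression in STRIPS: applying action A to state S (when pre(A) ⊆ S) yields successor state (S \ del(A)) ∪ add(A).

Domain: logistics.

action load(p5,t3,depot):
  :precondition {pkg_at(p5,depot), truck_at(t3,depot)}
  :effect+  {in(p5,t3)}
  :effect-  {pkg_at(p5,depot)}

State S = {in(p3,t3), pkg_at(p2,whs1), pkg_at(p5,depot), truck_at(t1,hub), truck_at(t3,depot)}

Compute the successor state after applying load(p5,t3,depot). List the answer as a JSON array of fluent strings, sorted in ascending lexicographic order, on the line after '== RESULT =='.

Compute (S \ del) ∪ add:
  pre ⊆ S: {pkg_at(p5,depot), truck_at(t3,depot)} ⊆ S  — applicable
  S \ del = {in(p3,t3), pkg_at(p2,whs1), truck_at(t1,hub), truck_at(t3,depot)}
  ∪ add   = {in(p3,t3), in(p5,t3), pkg_at(p2,whs1), truck_at(t1,hub), truck_at(t3,depot)}

== RESULT ==
["in(p3,t3)", "in(p5,t3)", "pkg_at(p2,whs1)", "truck_at(t1,hub)", "truck_at(t3,depot)"]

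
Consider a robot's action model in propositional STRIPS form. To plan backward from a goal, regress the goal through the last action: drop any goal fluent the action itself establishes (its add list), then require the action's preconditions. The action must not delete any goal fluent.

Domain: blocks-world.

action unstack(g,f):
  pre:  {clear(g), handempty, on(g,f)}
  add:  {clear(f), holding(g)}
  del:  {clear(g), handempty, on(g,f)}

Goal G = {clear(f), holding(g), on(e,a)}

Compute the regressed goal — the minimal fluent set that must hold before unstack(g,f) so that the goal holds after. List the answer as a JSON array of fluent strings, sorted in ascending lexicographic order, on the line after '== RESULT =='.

Compute (G \ add) ∪ pre:
  G ∩ del = {}  (empty — regression defined)
  G \ add = {clear(f), holding(g), on(e,a)} \ {clear(f), holding(g)} = {on(e,a)}
  ∪ pre   = {on(e,a)} ∪ {clear(g), handempty, on(g,f)}
          = {clear(g), handempty, on(e,a), on(g,f)}

== RESULT ==
["clear(g)", "handempty", "on(e,a)", "on(g,f)"]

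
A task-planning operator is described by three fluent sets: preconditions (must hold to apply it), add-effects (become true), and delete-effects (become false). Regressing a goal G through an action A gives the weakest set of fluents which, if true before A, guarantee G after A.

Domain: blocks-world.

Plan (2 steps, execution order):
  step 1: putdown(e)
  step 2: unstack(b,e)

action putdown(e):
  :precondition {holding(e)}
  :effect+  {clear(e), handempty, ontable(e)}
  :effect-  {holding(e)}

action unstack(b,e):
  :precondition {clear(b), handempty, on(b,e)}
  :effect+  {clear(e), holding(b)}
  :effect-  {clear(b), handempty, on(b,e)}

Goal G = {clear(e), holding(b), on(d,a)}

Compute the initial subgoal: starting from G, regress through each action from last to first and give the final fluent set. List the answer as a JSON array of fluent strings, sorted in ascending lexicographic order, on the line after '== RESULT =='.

Regress step by step:
  through step 2 (unstack(b,e)): drop {clear(e), holding(b)}, keep {on(d,a)}, require {clear(b), handempty, on(b,e)}
    → {clear(b), handempty, on(b,e), on(d,a)}
  through step 1 (putdown(e)): drop {handempty}, keep {clear(b), on(b,e), on(d,a)}, require {holding(e)}
    → {clear(b), holding(e), on(b,e), on(d,a)}

== RESULT ==
["clear(b)", "holding(e)", "on(b,e)", "on(d,a)"]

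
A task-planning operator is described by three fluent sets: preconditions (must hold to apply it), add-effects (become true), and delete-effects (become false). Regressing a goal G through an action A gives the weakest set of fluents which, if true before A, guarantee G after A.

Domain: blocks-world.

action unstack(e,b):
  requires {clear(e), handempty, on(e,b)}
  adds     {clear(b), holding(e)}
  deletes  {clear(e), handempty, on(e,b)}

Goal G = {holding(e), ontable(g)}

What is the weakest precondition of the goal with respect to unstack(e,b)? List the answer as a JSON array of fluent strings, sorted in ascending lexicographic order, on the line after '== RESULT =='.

Regress:
  G ∩ del = {}  (empty — regression defined)
  G \ add = {holding(e), ontable(g)} \ {clear(b), holding(e)} = {ontable(g)}
  ∪ pre   = {ontable(g)} ∪ {clear(e), handempty, on(e,b)}
          = {clear(e), handempty, on(e,b), ontable(g)}

== RESULT ==
["clear(e)", "handempty", "on(e,b)", "ontable(g)"]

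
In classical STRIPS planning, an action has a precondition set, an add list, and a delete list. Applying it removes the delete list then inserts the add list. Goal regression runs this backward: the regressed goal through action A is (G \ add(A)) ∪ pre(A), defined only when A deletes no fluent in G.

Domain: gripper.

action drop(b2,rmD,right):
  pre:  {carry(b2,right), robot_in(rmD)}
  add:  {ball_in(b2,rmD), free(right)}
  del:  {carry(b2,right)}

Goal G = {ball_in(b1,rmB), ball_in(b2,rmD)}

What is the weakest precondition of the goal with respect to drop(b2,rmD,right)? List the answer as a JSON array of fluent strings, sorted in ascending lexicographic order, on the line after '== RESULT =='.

Regress:
  G ∩ del = {}  (empty — regression defined)
  G \ add = {ball_in(b1,rmB), ball_in(b2,rmD)} \ {ball_in(b2,rmD), free(right)} = {ball_in(b1,rmB)}
  ∪ pre   = {ball_in(b1,rmB)} ∪ {carry(b2,right), robot_in(rmD)}
          = {ball_in(b1,rmB), carry(b2,right), robot_in(rmD)}

== RESULT ==
["ball_in(b1,rmB)", "carry(b2,right)", "robot_in(rmD)"]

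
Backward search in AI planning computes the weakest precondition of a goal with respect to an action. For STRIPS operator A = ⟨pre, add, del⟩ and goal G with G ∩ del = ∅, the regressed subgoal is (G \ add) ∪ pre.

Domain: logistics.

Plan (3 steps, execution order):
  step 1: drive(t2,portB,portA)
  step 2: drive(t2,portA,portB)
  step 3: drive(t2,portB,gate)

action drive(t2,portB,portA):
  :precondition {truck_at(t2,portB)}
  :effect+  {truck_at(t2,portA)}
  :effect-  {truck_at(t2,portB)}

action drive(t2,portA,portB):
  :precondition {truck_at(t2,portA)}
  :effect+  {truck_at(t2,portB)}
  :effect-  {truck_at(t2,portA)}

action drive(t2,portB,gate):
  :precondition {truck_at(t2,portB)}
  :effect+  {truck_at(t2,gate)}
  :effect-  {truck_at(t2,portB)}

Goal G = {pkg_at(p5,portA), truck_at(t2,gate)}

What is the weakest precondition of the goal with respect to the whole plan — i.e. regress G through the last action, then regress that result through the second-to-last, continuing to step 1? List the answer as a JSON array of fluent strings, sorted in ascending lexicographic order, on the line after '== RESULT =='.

Regress step by step:
  through step 3 (drive(t2,portB,gate)): drop {truck_at(t2,gate)}, keep {pkg_at(p5,portA)}, require {truck_at(t2,portB)}
    → {pkg_at(p5,portA), truck_at(t2,portB)}
  through step 2 (drive(t2,portA,portB)): drop {truck_at(t2,portB)}, keep {pkg_at(p5,portA)}, require {truck_at(t2,portA)}
    → {pkg_at(p5,portA), truck_at(t2,portA)}
  through step 1 (drive(t2,portB,portA)): drop {truck_at(t2,portA)}, keep {pkg_at(p5,portA)}, require {truck_at(t2,portB)}
    → {pkg_at(p5,portA), truck_at(t2,portB)}

== RESULT ==
["pkg_at(p5,portA)", "truck_at(t2,portB)"]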